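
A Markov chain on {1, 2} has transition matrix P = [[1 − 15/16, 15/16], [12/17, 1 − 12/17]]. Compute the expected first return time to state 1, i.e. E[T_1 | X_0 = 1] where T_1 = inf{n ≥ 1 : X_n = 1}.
E[T_1 | X_0 = 1] = 1/π_1 = 149/64

For an irreducible recurrent Markov chain with stationary distribution π, E[T_i | X_0 = i] = 1/π_i (Kac's formula). Here π_1 = (12/17)/(15/16 + 12/17) = (12/17)/(447/272) = 64/149, so E[T_1 | X_0 = 1] = 1/π_1 = (15/16 + 12/17)/(12/17) = (447/272)/(12/17) = 149/64.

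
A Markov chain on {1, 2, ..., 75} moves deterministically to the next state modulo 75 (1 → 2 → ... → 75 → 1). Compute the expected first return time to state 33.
E[T_33 | X_0 = 33] = 75

The chain cycles deterministically, so starting at state 33 it returns in exactly 75 steps. Equivalently, the stationary distribution is uniform π_j = 1/75 for every state j, so by Kac's formula E[T_33] = 1/π_33 = 75.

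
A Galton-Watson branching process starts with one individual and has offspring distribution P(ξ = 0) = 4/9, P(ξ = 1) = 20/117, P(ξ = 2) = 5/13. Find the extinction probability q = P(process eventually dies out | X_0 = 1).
q = 1

Mean offspring μ = 0·4/9 + 1·20/117 + 2·5/13 = 110/117 ≤ 1. For μ ≤ 1 with offspring not concentrated at 1, the Galton-Watson process goes extinct almost surely, so q = 1.
(Algebraic check: The pgf is f(s) = 4/9 + 20/117·s + 5/13·s². The extinction probability q is the smallest fixed point of f in [0, 1]. Setting s = f(s):
  5/13·s² + (20/117 − 1)·s + 4/9 = 0
  5/13·s² − (4/9 + 5/13)·s + 4/9 = 0
which factors as (s − 1)·(5/13·s − 4/9) = 0, giving roots s = 1 and s = (4/9)/(5/13) = 52/45. Since 52/45 ≥ 1, the smallest root in [0, 1] is s = 1.)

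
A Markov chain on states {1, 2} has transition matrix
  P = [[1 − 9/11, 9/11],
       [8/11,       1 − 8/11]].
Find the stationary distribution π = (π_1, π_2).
π_1 = 8/17, π_2 = 9/17

Solve πP = π with π_1 + π_2 = 1. From πP = π: π_1 · (1 − 9/11) + π_2 · 8/11 = π_1 ⇒ π_2 · 8/11 = π_1 · 9/11 ⇒ π_2/π_1 = (9/11)/(8/11) = 9/8. Together with π_1 + π_2 = 1:
  π_1 = (8/11)/(9/11 + 8/11) = (8/11)/(17/11) = 8/17,
  π_2 = (9/11)/(9/11 + 8/11) = (9/11)/(17/11) = 9/17.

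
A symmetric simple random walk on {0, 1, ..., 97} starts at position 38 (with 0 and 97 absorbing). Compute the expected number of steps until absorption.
E[τ | X_0 = 38] = 2242

Let v_k = E[τ | X_0 = k]. Boundary: v_0 = v_97 = 0. Recurrence: v_k = 1 + (v_{k-1} + v_{k+1})/2 for 1 ≤ k ≤ 96. The particular solution to v_k − (v_{k-1} + v_{k+1})/2 = 1 is v_k = −k^2. Adding homogeneous solution A + B k and matching boundaries gives v_k = k (97 − k). Substituting k = 38: v_38 = 38 · 59 = 2242.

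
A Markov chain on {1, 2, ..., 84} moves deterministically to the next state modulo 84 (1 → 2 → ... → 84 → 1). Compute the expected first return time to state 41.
E[T_41 | X_0 = 41] = 84

The chain cycles deterministically, so starting at state 41 it returns in exactly 84 steps. Equivalently, the stationary distribution is uniform π_j = 1/84 for every state j, so by Kac's formula E[T_41] = 1/π_41 = 84.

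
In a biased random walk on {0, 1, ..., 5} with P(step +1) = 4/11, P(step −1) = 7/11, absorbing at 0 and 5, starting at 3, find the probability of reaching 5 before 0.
P(hit 5 before 0) = (1 − (7/4)^3) / (1 − (7/4)^5) = 1488/5261

Let u_k denote P(reach 5 before 0 | start at k). Boundary: u_0 = 0, u_5 = 1. Recurrence: u_k = 4/11·u_{k+1} + 7/11·u_{k-1} for 1 ≤ k ≤ 4. Try u_k = A + B·r^k with r = q/p = (7/11)/(4/11) = 7/4. Substitution satisfies the recurrence; boundary conditions give:
  u_k = (1 − r^k) / (1 − r^N) = (1 − (7/4)^3) / (1 − (7/4)^5) = 1488/5261.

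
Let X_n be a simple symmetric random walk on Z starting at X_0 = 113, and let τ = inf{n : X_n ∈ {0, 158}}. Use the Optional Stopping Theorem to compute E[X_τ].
E[X_τ] = 113

X_n is a martingale and τ is a bounded-mean stopping time (indeed τ is finite a.s. with bounded expectation since the walk is in a bounded region). By the OST, E[X_τ] = E[X_0] = 113. Equivalently: E[X_τ] = 158 · P(hit 158 first) + 0 · P(hit 0 first) = 158 · (113/158) = 113.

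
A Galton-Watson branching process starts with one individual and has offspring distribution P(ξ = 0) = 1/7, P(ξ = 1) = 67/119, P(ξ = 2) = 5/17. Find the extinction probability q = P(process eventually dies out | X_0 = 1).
q = 17/35

The pgf is f(s) = 1/7 + 67/119·s + 5/17·s². The extinction probability q is the smallest fixed point of f in [0, 1]. Setting s = f(s):
  5/17·s² + (67/119 − 1)·s + 1/7 = 0
  5/17·s² − (1/7 + 5/17)·s + 1/7 = 0
which factors as (s − 1)·(5/17·s − 1/7) = 0, giving roots s = 1 and s = (1/7)/(5/17) = 17/35.
Mean offspring μ = 67/119 + 2·5/17 = 137/119 > 1 (supercritical), so q < 1. The extinction probability is the smaller root: q = (1/7)/(5/17) = 17/35.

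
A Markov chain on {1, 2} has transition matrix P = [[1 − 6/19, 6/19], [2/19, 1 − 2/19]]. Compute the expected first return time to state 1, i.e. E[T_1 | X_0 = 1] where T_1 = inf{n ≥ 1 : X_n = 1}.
E[T_1 | X_0 = 1] = 1/π_1 = 4

For an irreducible recurrent Markov chain with stationary distribution π, E[T_i | X_0 = i] = 1/π_i (Kac's formula). Here π_1 = (2/19)/(6/19 + 2/19) = (2/19)/(8/19) = 1/4, so E[T_1 | X_0 = 1] = 1/π_1 = (6/19 + 2/19)/(2/19) = (8/19)/(2/19) = 4.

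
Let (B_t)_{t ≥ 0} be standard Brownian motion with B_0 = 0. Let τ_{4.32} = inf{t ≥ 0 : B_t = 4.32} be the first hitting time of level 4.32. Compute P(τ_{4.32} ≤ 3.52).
P(τ_{4.32} ≤ 3.52) = 2(1 − Φ(4.32/√3.52)) = 2(1 − Φ(2.3026)) ≈ 0.0213

By the reflection principle for standard BM, P(τ_b ≤ t) = 2 · P(B_t ≥ b). Since B_t ~ N(0, t), P(B_t ≥ 4.32) = 1 − Φ(4.32/√t) = 1 − Φ(4.32/√3.52) = 1 − Φ(2.3026) ≈ 0.01065. Doubling: P(τ_{4.32} ≤ 3.52) ≈ 2 · 0.01065 = 0.02130 ≈ 0.0213.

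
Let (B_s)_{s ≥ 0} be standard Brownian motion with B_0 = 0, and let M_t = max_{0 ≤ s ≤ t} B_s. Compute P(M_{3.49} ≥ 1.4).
P(M_{3.49} ≥ 1.4) = 2·P(B_{3.49} ≥ 1.4) = 2(1 − Φ(1.4/√3.49)) ≈ 0.4536

By the reflection principle for Brownian motion, P(M_t ≥ a) = 2 · P(B_t ≥ a) for a ≥ 0. Since B_t ~ N(0, t), P(B_t ≥ 1.4) = 1 − Φ(1.4/√t) = 1 − Φ(1.4/√3.49) = 1 − Φ(0.7494). So
  P(M_{3.49} ≥ 1.4) = 2(1 − Φ(0.7494)) ≈ 0.4536.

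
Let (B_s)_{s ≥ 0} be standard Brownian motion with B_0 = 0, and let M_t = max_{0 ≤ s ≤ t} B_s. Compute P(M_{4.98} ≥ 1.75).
P(M_{4.98} ≥ 1.75) = 2·P(B_{4.98} ≥ 1.75) = 2(1 − Φ(1.75/√4.98)) ≈ 0.4329

By the reflection principle for Brownian motion, P(M_t ≥ a) = 2 · P(B_t ≥ a) for a ≥ 0. Since B_t ~ N(0, t), P(B_t ≥ 1.75) = 1 − Φ(1.75/√t) = 1 − Φ(1.75/√4.98) = 1 − Φ(0.7842). So
  P(M_{4.98} ≥ 1.75) = 2(1 − Φ(0.7842)) ≈ 0.4329.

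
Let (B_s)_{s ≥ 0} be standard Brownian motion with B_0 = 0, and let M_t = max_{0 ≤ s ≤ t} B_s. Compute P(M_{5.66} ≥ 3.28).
P(M_{5.66} ≥ 3.28) = 2·P(B_{5.66} ≥ 3.28) = 2(1 − Φ(3.28/√5.66)) ≈ 0.1680

By the reflection principle for Brownian motion, P(M_t ≥ a) = 2 · P(B_t ≥ a) for a ≥ 0. Since B_t ~ N(0, t), P(B_t ≥ 3.28) = 1 − Φ(3.28/√t) = 1 − Φ(3.28/√5.66) = 1 − Φ(1.3787). So
  P(M_{5.66} ≥ 3.28) = 2(1 − Φ(1.3787)) ≈ 0.1680.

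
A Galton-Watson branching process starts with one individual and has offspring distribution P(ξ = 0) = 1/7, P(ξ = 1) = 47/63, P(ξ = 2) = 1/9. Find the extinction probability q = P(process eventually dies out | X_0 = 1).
q = 1

Mean offspring μ = 0·1/7 + 1·47/63 + 2·1/9 = 61/63 ≤ 1. For μ ≤ 1 with offspring not concentrated at 1, the Galton-Watson process goes extinct almost surely, so q = 1.
(Algebraic check: The pgf is f(s) = 1/7 + 47/63·s + 1/9·s². The extinction probability q is the smallest fixed point of f in [0, 1]. Setting s = f(s):
  1/9·s² + (47/63 − 1)·s + 1/7 = 0
  1/9·s² − (1/7 + 1/9)·s + 1/7 = 0
which factors as (s − 1)·(1/9·s − 1/7) = 0, giving roots s = 1 and s = (1/7)/(1/9) = 9/7. Since 9/7 ≥ 1, the smallest root in [0, 1] is s = 1.)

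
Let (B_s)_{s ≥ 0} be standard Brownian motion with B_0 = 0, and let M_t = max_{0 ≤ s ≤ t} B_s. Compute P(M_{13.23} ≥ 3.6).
P(M_{13.23} ≥ 3.6) = 2·P(B_{13.23} ≥ 3.6) = 2(1 − Φ(3.6/√13.23)) ≈ 0.3223

By the reflection principle for Brownian motion, P(M_t ≥ a) = 2 · P(B_t ≥ a) for a ≥ 0. Since B_t ~ N(0, t), P(B_t ≥ 3.6) = 1 − Φ(3.6/√t) = 1 − Φ(3.6/√13.23) = 1 − Φ(0.9897). So
  P(M_{13.23} ≥ 3.6) = 2(1 − Φ(0.9897)) ≈ 0.3223.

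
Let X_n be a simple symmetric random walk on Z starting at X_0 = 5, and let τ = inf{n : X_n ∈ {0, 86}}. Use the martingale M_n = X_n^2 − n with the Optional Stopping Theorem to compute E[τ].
E[τ] = 405

M_n = X_n^2 − n is a martingale (since E[X_{n+1}^2 | F_n] = X_n^2 + 1). By OST (τ has finite mean in a bounded region), E[M_τ] = E[M_0] = X_0^2 − 0 = 5^2 = 25. Also E[M_τ] = E[X_τ^2] − E[τ]. The walk exits at 0 or 86, with P(hit 86 first) = 5/86, so E[X_τ^2] = 86^2 · 5/86 + 0 = 430. Thus E[τ] = E[X_τ^2] − E[M_τ] = 430 − 25 = 405 = 5(86 − 5) = 405.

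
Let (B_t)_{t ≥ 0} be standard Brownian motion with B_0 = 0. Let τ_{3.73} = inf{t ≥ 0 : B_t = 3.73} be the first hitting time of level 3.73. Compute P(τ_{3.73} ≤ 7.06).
P(τ_{3.73} ≤ 7.06) = 2(1 − Φ(3.73/√7.06)) = 2(1 − Φ(1.4038)) ≈ 0.1604

By the reflection principle for standard BM, P(τ_b ≤ t) = 2 · P(B_t ≥ b). Since B_t ~ N(0, t), P(B_t ≥ 3.73) = 1 − Φ(3.73/√t) = 1 − Φ(3.73/√7.06) = 1 − Φ(1.4038) ≈ 0.08019. Doubling: P(τ_{3.73} ≤ 7.06) ≈ 2 · 0.08019 = 0.16038 ≈ 0.1604.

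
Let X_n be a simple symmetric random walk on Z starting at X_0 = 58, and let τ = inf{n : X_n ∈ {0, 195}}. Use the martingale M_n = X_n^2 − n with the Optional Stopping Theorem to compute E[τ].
E[τ] = 7946

M_n = X_n^2 − n is a martingale (since E[X_{n+1}^2 | F_n] = X_n^2 + 1). By OST (τ has finite mean in a bounded region), E[M_τ] = E[M_0] = X_0^2 − 0 = 58^2 = 3364. Also E[M_τ] = E[X_τ^2] − E[τ]. The walk exits at 0 or 195, with P(hit 195 first) = 58/195, so E[X_τ^2] = 195^2 · 58/195 + 0 = 11310. Thus E[τ] = E[X_τ^2] − E[M_τ] = 11310 − 3364 = 7946 = 58(195 − 58) = 7946.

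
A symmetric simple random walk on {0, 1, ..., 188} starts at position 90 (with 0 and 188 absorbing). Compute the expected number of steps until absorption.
E[τ | X_0 = 90] = 8820

Let v_k = E[τ | X_0 = k]. Boundary: v_0 = v_188 = 0. Recurrence: v_k = 1 + (v_{k-1} + v_{k+1})/2 for 1 ≤ k ≤ 187. The particular solution to v_k − (v_{k-1} + v_{k+1})/2 = 1 is v_k = −k^2. Adding homogeneous solution A + B k and matching boundaries gives v_k = k (188 − k). Substituting k = 90: v_90 = 90 · 98 = 8820.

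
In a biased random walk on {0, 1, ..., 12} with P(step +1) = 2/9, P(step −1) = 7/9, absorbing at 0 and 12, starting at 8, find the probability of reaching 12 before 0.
P(hit 12 before 0) = (1 − (7/2)^8) / (1 − (7/2)^12) = 38672/5803473

Let u_k denote P(reach 12 before 0 | start at k). Boundary: u_0 = 0, u_12 = 1. Recurrence: u_k = 2/9·u_{k+1} + 7/9·u_{k-1} for 1 ≤ k ≤ 11. Try u_k = A + B·r^k with r = q/p = (7/9)/(2/9) = 7/2. Substitution satisfies the recurrence; boundary conditions give:
  u_k = (1 − r^k) / (1 − r^N) = (1 − (7/2)^8) / (1 − (7/2)^12) = 38672/5803473.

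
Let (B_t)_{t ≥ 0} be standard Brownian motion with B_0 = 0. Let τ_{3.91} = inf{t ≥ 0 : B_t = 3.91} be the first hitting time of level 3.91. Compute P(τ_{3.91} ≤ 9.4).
P(τ_{3.91} ≤ 9.4) = 2(1 − Φ(3.91/√9.4)) = 2(1 − Φ(1.2753)) ≈ 0.2022

By the reflection principle for standard BM, P(τ_b ≤ t) = 2 · P(B_t ≥ b). Since B_t ~ N(0, t), P(B_t ≥ 3.91) = 1 − Φ(3.91/√t) = 1 − Φ(3.91/√9.4) = 1 − Φ(1.2753) ≈ 0.10110. Doubling: P(τ_{3.91} ≤ 9.4) ≈ 2 · 0.10110 = 0.20220 ≈ 0.2022.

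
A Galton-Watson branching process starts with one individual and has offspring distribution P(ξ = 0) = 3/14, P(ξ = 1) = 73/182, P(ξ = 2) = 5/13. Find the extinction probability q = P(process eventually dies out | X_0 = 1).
q = 39/70

The pgf is f(s) = 3/14 + 73/182·s + 5/13·s². The extinction probability q is the smallest fixed point of f in [0, 1]. Setting s = f(s):
  5/13·s² + (73/182 − 1)·s + 3/14 = 0
  5/13·s² − (3/14 + 5/13)·s + 3/14 = 0
which factors as (s − 1)·(5/13·s − 3/14) = 0, giving roots s = 1 and s = (3/14)/(5/13) = 39/70.
Mean offspring μ = 73/182 + 2·5/13 = 213/182 > 1 (supercritical), so q < 1. The extinction probability is the smaller root: q = (3/14)/(5/13) = 39/70.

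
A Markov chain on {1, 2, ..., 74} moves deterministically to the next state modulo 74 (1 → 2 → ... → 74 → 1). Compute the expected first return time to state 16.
E[T_16 | X_0 = 16] = 74

The chain cycles deterministically, so starting at state 16 it returns in exactly 74 steps. Equivalently, the stationary distribution is uniform π_j = 1/74 for every state j, so by Kac's formula E[T_16] = 1/π_16 = 74.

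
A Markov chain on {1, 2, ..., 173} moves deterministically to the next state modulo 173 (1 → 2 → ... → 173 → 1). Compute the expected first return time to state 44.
E[T_44 | X_0 = 44] = 173

The chain cycles deterministically, so starting at state 44 it returns in exactly 173 steps. Equivalently, the stationary distribution is uniform π_j = 1/173 for every state j, so by Kac's formula E[T_44] = 1/π_44 = 173.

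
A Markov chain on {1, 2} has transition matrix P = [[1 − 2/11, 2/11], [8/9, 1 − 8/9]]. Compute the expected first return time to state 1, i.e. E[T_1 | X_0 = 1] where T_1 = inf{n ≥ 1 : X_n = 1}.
E[T_1 | X_0 = 1] = 1/π_1 = 53/44

For an irreducible recurrent Markov chain with stationary distribution π, E[T_i | X_0 = i] = 1/π_i (Kac's formula). Here π_1 = (8/9)/(2/11 + 8/9) = (8/9)/(106/99) = 44/53, so E[T_1 | X_0 = 1] = 1/π_1 = (2/11 + 8/9)/(8/9) = (106/99)/(8/9) = 53/44.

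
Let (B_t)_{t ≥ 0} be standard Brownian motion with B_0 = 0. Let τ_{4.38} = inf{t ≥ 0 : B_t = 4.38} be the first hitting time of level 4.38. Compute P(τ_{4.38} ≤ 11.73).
P(τ_{4.38} ≤ 11.73) = 2(1 − Φ(4.38/√11.73)) = 2(1 − Φ(1.2789)) ≈ 0.2009

By the reflection principle for standard BM, P(τ_b ≤ t) = 2 · P(B_t ≥ b). Since B_t ~ N(0, t), P(B_t ≥ 4.38) = 1 − Φ(4.38/√t) = 1 − Φ(4.38/√11.73) = 1 − Φ(1.2789) ≈ 0.10047. Doubling: P(τ_{4.38} ≤ 11.73) ≈ 2 · 0.10047 = 0.20094 ≈ 0.2009.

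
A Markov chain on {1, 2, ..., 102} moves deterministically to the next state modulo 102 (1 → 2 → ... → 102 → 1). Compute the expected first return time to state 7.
E[T_7 | X_0 = 7] = 102

The chain cycles deterministically, so starting at state 7 it returns in exactly 102 steps. Equivalently, the stationary distribution is uniform π_j = 1/102 for every state j, so by Kac's formula E[T_7] = 1/π_7 = 102.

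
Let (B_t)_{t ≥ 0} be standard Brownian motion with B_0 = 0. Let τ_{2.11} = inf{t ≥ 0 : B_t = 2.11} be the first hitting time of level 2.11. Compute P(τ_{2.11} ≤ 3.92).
P(τ_{2.11} ≤ 3.92) = 2(1 − Φ(2.11/√3.92)) = 2(1 − Φ(1.0657)) ≈ 0.2866

By the reflection principle for standard BM, P(τ_b ≤ t) = 2 · P(B_t ≥ b). Since B_t ~ N(0, t), P(B_t ≥ 2.11) = 1 − Φ(2.11/√t) = 1 − Φ(2.11/√3.92) = 1 − Φ(1.0657) ≈ 0.14328. Doubling: P(τ_{2.11} ≤ 3.92) ≈ 2 · 0.14328 = 0.28656 ≈ 0.2866.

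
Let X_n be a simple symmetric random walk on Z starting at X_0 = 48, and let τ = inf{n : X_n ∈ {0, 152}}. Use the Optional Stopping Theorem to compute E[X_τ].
E[X_τ] = 48

X_n is a martingale and τ is a bounded-mean stopping time (indeed τ is finite a.s. with bounded expectation since the walk is in a bounded region). By the OST, E[X_τ] = E[X_0] = 48. Equivalently: E[X_τ] = 152 · P(hit 152 first) + 0 · P(hit 0 first) = 152 · (48/152) = 48.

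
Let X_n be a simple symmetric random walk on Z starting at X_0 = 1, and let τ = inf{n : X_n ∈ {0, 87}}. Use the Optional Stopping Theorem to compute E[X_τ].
E[X_τ] = 1

X_n is a martingale and τ is a bounded-mean stopping time (indeed τ is finite a.s. with bounded expectation since the walk is in a bounded region). By the OST, E[X_τ] = E[X_0] = 1. Equivalently: E[X_τ] = 87 · P(hit 87 first) + 0 · P(hit 0 first) = 87 · (1/87) = 1.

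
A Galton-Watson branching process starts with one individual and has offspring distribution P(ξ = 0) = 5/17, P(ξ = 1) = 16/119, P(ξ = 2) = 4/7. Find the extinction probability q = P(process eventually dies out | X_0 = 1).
q = 35/68

The pgf is f(s) = 5/17 + 16/119·s + 4/7·s². The extinction probability q is the smallest fixed point of f in [0, 1]. Setting s = f(s):
  4/7·s² + (16/119 − 1)·s + 5/17 = 0
  4/7·s² − (5/17 + 4/7)·s + 5/17 = 0
which factors as (s − 1)·(4/7·s − 5/17) = 0, giving roots s = 1 and s = (5/17)/(4/7) = 35/68.
Mean offspring μ = 16/119 + 2·4/7 = 152/119 > 1 (supercritical), so q < 1. The extinction probability is the smaller root: q = (5/17)/(4/7) = 35/68.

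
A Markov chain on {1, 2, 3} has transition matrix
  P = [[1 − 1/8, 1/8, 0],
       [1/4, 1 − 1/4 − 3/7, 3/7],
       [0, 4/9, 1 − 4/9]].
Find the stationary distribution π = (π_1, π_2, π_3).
π = (56/111, 28/111, 9/37)

This is a birth-death chain on three states, which satisfies detailed balance: π_1 · P_{12} = π_2 · P_{21} and π_2 · P_{23} = π_3 · P_{32}.
From π_1 · 1/8 = π_2 · 1/4: π_2/π_1 = (1/8)/(1/4) = 1/2.
From π_2 · 3/7 = π_3 · 4/9: π_3/π_2 = (3/7)/(4/9) = 27/28.
Take π_1 proportional to 1; then unnormalized π = (1, 1/2, 27/56). Normalize by dividing by the sum 111/56:
  π = (56/111, 28/111, 9/37).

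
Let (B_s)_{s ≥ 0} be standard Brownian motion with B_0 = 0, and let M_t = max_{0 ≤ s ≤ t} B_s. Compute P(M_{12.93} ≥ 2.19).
P(M_{12.93} ≥ 2.19) = 2·P(B_{12.93} ≥ 2.19) = 2(1 − Φ(2.19/√12.93)) ≈ 0.5425

By the reflection principle for Brownian motion, P(M_t ≥ a) = 2 · P(B_t ≥ a) for a ≥ 0. Since B_t ~ N(0, t), P(B_t ≥ 2.19) = 1 − Φ(2.19/√t) = 1 − Φ(2.19/√12.93) = 1 − Φ(0.6090). So
  P(M_{12.93} ≥ 2.19) = 2(1 − Φ(0.6090)) ≈ 0.5425.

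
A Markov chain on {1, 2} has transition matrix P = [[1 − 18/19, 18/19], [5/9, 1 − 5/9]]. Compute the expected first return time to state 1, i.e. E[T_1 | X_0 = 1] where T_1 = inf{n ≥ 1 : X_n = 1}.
E[T_1 | X_0 = 1] = 1/π_1 = 257/95

For an irreducible recurrent Markov chain with stationary distribution π, E[T_i | X_0 = i] = 1/π_i (Kac's formula). Here π_1 = (5/9)/(18/19 + 5/9) = (5/9)/(257/171) = 95/257, so E[T_1 | X_0 = 1] = 1/π_1 = (18/19 + 5/9)/(5/9) = (257/171)/(5/9) = 257/95.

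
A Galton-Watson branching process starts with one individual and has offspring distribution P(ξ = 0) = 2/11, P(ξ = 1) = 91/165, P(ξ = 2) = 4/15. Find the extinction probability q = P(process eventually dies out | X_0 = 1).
q = 15/22

The pgf is f(s) = 2/11 + 91/165·s + 4/15·s². The extinction probability q is the smallest fixed point of f in [0, 1]. Setting s = f(s):
  4/15·s² + (91/165 − 1)·s + 2/11 = 0
  4/15·s² − (2/11 + 4/15)·s + 2/11 = 0
which factors as (s − 1)·(4/15·s − 2/11) = 0, giving roots s = 1 and s = (2/11)/(4/15) = 15/22.
Mean offspring μ = 91/165 + 2·4/15 = 179/165 > 1 (supercritical), so q < 1. The extinction probability is the smaller root: q = (2/11)/(4/15) = 15/22.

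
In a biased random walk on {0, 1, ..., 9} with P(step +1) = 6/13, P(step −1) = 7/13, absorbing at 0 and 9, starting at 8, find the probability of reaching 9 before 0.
P(hit 9 before 0) = (1 − (7/6)^8) / (1 − (7/6)^9) = 24511110/30275911

Let u_k denote P(reach 9 before 0 | start at k). Boundary: u_0 = 0, u_9 = 1. Recurrence: u_k = 6/13·u_{k+1} + 7/13·u_{k-1} for 1 ≤ k ≤ 8. Try u_k = A + B·r^k with r = q/p = (7/13)/(6/13) = 7/6. Substitution satisfies the recurrence; boundary conditions give:
  u_k = (1 − r^k) / (1 − r^N) = (1 − (7/6)^8) / (1 − (7/6)^9) = 24511110/30275911.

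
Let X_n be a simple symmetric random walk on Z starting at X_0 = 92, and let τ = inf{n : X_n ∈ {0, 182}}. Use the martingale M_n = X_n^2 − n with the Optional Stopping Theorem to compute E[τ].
E[τ] = 8280

M_n = X_n^2 − n is a martingale (since E[X_{n+1}^2 | F_n] = X_n^2 + 1). By OST (τ has finite mean in a bounded region), E[M_τ] = E[M_0] = X_0^2 − 0 = 92^2 = 8464. Also E[M_τ] = E[X_τ^2] − E[τ]. The walk exits at 0 or 182, with P(hit 182 first) = 92/182, so E[X_τ^2] = 182^2 · 92/182 + 0 = 16744. Thus E[τ] = E[X_τ^2] − E[M_τ] = 16744 − 8464 = 8280 = 92(182 − 92) = 8280.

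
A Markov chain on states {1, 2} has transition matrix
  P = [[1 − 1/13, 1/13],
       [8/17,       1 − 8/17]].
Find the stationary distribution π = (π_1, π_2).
π_1 = 104/121, π_2 = 17/121

Solve πP = π with π_1 + π_2 = 1. From πP = π: π_1 · (1 − 1/13) + π_2 · 8/17 = π_1 ⇒ π_2 · 8/17 = π_1 · 1/13 ⇒ π_2/π_1 = (1/13)/(8/17) = 17/104. Together with π_1 + π_2 = 1:
  π_1 = (8/17)/(1/13 + 8/17) = (8/17)/(121/221) = 104/121,
  π_2 = (1/13)/(1/13 + 8/17) = (1/13)/(121/221) = 17/121.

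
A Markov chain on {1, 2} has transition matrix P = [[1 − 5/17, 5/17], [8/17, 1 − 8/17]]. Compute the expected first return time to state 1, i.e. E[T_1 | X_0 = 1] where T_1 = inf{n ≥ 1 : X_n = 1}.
E[T_1 | X_0 = 1] = 1/π_1 = 13/8

For an irreducible recurrent Markov chain with stationary distribution π, E[T_i | X_0 = i] = 1/π_i (Kac's formula). Here π_1 = (8/17)/(5/17 + 8/17) = (8/17)/(13/17) = 8/13, so E[T_1 | X_0 = 1] = 1/π_1 = (5/17 + 8/17)/(8/17) = (13/17)/(8/17) = 13/8.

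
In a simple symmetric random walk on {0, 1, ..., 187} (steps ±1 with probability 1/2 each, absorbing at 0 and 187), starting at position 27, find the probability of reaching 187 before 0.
P(hit 187 before 0) = 27/187

Let u_k = P(hit 187 before 0 | start at k). Then u_0 = 0, u_187 = 1, and u_k = u_{k-1}/2 + u_{k+1}/2 for 1 ≤ k ≤ 186. This harmonic recurrence is solved by u_k = k/187, giving u_27 = 27/187.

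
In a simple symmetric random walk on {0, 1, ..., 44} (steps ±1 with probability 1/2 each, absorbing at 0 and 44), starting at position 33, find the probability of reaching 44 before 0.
P(hit 44 before 0) = 33/44 = 3/4

Let u_k = P(hit 44 before 0 | start at k). Then u_0 = 0, u_44 = 1, and u_k = u_{k-1}/2 + u_{k+1}/2 for 1 ≤ k ≤ 43. This harmonic recurrence is solved by u_k = k/44, giving u_33 = 33/44 = 3/4.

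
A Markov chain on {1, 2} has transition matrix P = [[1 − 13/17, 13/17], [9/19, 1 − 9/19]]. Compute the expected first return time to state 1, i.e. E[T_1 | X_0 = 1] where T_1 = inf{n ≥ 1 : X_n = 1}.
E[T_1 | X_0 = 1] = 1/π_1 = 400/153

For an irreducible recurrent Markov chain with stationary distribution π, E[T_i | X_0 = i] = 1/π_i (Kac's formula). Here π_1 = (9/19)/(13/17 + 9/19) = (9/19)/(400/323) = 153/400, so E[T_1 | X_0 = 1] = 1/π_1 = (13/17 + 9/19)/(9/19) = (400/323)/(9/19) = 400/153.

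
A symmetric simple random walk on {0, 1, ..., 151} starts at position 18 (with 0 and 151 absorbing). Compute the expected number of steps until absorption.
E[τ | X_0 = 18] = 2394

Let v_k = E[τ | X_0 = k]. Boundary: v_0 = v_151 = 0. Recurrence: v_k = 1 + (v_{k-1} + v_{k+1})/2 for 1 ≤ k ≤ 150. The particular solution to v_k − (v_{k-1} + v_{k+1})/2 = 1 is v_k = −k^2. Adding homogeneous solution A + B k and matching boundaries gives v_k = k (151 − k). Substituting k = 18: v_18 = 18 · 133 = 2394.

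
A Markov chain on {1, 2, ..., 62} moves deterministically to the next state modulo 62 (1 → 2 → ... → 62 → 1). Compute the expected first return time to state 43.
E[T_43 | X_0 = 43] = 62

The chain cycles deterministically, so starting at state 43 it returns in exactly 62 steps. Equivalently, the stationary distribution is uniform π_j = 1/62 for every state j, so by Kac's formula E[T_43] = 1/π_43 = 62.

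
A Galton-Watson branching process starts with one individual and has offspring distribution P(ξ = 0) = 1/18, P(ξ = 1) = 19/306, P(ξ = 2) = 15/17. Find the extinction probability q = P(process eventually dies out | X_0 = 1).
q = 17/270

The pgf is f(s) = 1/18 + 19/306·s + 15/17·s². The extinction probability q is the smallest fixed point of f in [0, 1]. Setting s = f(s):
  15/17·s² + (19/306 − 1)·s + 1/18 = 0
  15/17·s² − (1/18 + 15/17)·s + 1/18 = 0
which factors as (s − 1)·(15/17·s − 1/18) = 0, giving roots s = 1 and s = (1/18)/(15/17) = 17/270.
Mean offspring μ = 19/306 + 2·15/17 = 559/306 > 1 (supercritical), so q < 1. The extinction probability is the smaller root: q = (1/18)/(15/17) = 17/270.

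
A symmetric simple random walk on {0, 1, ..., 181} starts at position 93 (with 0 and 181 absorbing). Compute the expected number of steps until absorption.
E[τ | X_0 = 93] = 8184

Let v_k = E[τ | X_0 = k]. Boundary: v_0 = v_181 = 0. Recurrence: v_k = 1 + (v_{k-1} + v_{k+1})/2 for 1 ≤ k ≤ 180. The particular solution to v_k − (v_{k-1} + v_{k+1})/2 = 1 is v_k = −k^2. Adding homogeneous solution A + B k and matching boundaries gives v_k = k (181 − k). Substituting k = 93: v_93 = 93 · 88 = 8184.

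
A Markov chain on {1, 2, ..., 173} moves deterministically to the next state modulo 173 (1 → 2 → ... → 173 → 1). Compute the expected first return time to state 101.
E[T_101 | X_0 = 101] = 173

The chain cycles deterministically, so starting at state 101 it returns in exactly 173 steps. Equivalently, the stationary distribution is uniform π_j = 1/173 for every state j, so by Kac's formula E[T_101] = 1/π_101 = 173.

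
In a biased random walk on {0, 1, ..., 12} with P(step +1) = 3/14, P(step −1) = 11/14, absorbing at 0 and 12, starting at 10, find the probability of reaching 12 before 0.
P(hit 12 before 0) = (1 − (11/3)^10) / (1 − (11/3)^12) = 2084252589/28021677190

Let u_k denote P(reach 12 before 0 | start at k). Boundary: u_0 = 0, u_12 = 1. Recurrence: u_k = 3/14·u_{k+1} + 11/14·u_{k-1} for 1 ≤ k ≤ 11. Try u_k = A + B·r^k with r = q/p = (11/14)/(3/14) = 11/3. Substitution satisfies the recurrence; boundary conditions give:
  u_k = (1 − r^k) / (1 − r^N) = (1 − (11/3)^10) / (1 − (11/3)^12) = 2084252589/28021677190.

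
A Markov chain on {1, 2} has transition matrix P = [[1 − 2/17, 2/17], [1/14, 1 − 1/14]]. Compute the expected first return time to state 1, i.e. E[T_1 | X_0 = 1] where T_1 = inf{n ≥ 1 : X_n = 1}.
E[T_1 | X_0 = 1] = 1/π_1 = 45/17

For an irreducible recurrent Markov chain with stationary distribution π, E[T_i | X_0 = i] = 1/π_i (Kac's formula). Here π_1 = (1/14)/(2/17 + 1/14) = (1/14)/(45/238) = 17/45, so E[T_1 | X_0 = 1] = 1/π_1 = (2/17 + 1/14)/(1/14) = (45/238)/(1/14) = 45/17.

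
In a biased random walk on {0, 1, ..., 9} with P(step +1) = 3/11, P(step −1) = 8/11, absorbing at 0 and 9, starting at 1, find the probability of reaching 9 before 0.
P(hit 9 before 0) = (1 − (8/3)^1) / (1 − (8/3)^9) = 6561/26839609

Let u_k denote P(reach 9 before 0 | start at k). Boundary: u_0 = 0, u_9 = 1. Recurrence: u_k = 3/11·u_{k+1} + 8/11·u_{k-1} for 1 ≤ k ≤ 8. Try u_k = A + B·r^k with r = q/p = (8/11)/(3/11) = 8/3. Substitution satisfies the recurrence; boundary conditions give:
  u_k = (1 − r^k) / (1 − r^N) = (1 − (8/3)^1) / (1 − (8/3)^9) = 6561/26839609.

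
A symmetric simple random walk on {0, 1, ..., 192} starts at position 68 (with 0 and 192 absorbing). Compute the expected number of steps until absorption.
E[τ | X_0 = 68] = 8432

Let v_k = E[τ | X_0 = k]. Boundary: v_0 = v_192 = 0. Recurrence: v_k = 1 + (v_{k-1} + v_{k+1})/2 for 1 ≤ k ≤ 191. The particular solution to v_k − (v_{k-1} + v_{k+1})/2 = 1 is v_k = −k^2. Adding homogeneous solution A + B k and matching boundaries gives v_k = k (192 − k). Substituting k = 68: v_68 = 68 · 124 = 8432.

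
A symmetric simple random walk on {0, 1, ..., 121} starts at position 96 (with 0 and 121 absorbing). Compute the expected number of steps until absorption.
E[τ | X_0 = 96] = 2400

Let v_k = E[τ | X_0 = k]. Boundary: v_0 = v_121 = 0. Recurrence: v_k = 1 + (v_{k-1} + v_{k+1})/2 for 1 ≤ k ≤ 120. The particular solution to v_k − (v_{k-1} + v_{k+1})/2 = 1 is v_k = −k^2. Adding homogeneous solution A + B k and matching boundaries gives v_k = k (121 − k). Substituting k = 96: v_96 = 96 · 25 = 2400.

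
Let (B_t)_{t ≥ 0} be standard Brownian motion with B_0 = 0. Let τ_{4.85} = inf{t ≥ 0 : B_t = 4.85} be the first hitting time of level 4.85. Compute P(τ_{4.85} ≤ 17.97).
P(τ_{4.85} ≤ 17.97) = 2(1 − Φ(4.85/√17.97)) = 2(1 − Φ(1.1441)) ≈ 0.2526

By the reflection principle for standard BM, P(τ_b ≤ t) = 2 · P(B_t ≥ b). Since B_t ~ N(0, t), P(B_t ≥ 4.85) = 1 − Φ(4.85/√t) = 1 − Φ(4.85/√17.97) = 1 − Φ(1.1441) ≈ 0.12629. Doubling: P(τ_{4.85} ≤ 17.97) ≈ 2 · 0.12629 = 0.25258 ≈ 0.2526.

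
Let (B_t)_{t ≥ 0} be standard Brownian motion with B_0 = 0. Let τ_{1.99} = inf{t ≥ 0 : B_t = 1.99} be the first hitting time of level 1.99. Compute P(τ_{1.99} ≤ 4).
P(τ_{1.99} ≤ 4) = 2(1 − Φ(1.99/√4)) = 2(1 − Φ(0.9950)) ≈ 0.3197

By the reflection principle for standard BM, P(τ_b ≤ t) = 2 · P(B_t ≥ b). Since B_t ~ N(0, t), P(B_t ≥ 1.99) = 1 − Φ(1.99/√t) = 1 − Φ(1.99/√4) = 1 − Φ(0.9950) ≈ 0.15987. Doubling: P(τ_{1.99} ≤ 4) ≈ 2 · 0.15987 = 0.31974 ≈ 0.3197.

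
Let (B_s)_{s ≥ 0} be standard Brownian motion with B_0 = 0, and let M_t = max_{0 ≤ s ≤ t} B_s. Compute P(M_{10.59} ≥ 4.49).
P(M_{10.59} ≥ 4.49) = 2·P(B_{10.59} ≥ 4.49) = 2(1 − Φ(4.49/√10.59)) ≈ 0.1677

By the reflection principle for Brownian motion, P(M_t ≥ a) = 2 · P(B_t ≥ a) for a ≥ 0. Since B_t ~ N(0, t), P(B_t ≥ 4.49) = 1 − Φ(4.49/√t) = 1 − Φ(4.49/√10.59) = 1 − Φ(1.3797). So
  P(M_{10.59} ≥ 4.49) = 2(1 − Φ(1.3797)) ≈ 0.1677.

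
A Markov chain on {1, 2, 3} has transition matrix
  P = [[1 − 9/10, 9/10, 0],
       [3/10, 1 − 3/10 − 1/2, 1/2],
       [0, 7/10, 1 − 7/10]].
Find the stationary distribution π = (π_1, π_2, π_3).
π = (7/43, 21/43, 15/43)

This is a birth-death chain on three states, which satisfies detailed balance: π_1 · P_{12} = π_2 · P_{21} and π_2 · P_{23} = π_3 · P_{32}.
From π_1 · 9/10 = π_2 · 3/10: π_2/π_1 = (9/10)/(3/10) = 3.
From π_2 · 1/2 = π_3 · 7/10: π_3/π_2 = (1/2)/(7/10) = 5/7.
Take π_1 proportional to 1; then unnormalized π = (1, 3, 15/7). Normalize by dividing by the sum 43/7:
  π = (7/43, 21/43, 15/43).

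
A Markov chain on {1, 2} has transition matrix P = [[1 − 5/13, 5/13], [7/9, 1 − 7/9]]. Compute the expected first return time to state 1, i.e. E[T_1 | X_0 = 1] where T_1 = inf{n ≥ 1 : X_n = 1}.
E[T_1 | X_0 = 1] = 1/π_1 = 136/91

For an irreducible recurrent Markov chain with stationary distribution π, E[T_i | X_0 = i] = 1/π_i (Kac's formula). Here π_1 = (7/9)/(5/13 + 7/9) = (7/9)/(136/117) = 91/136, so E[T_1 | X_0 = 1] = 1/π_1 = (5/13 + 7/9)/(7/9) = (136/117)/(7/9) = 136/91.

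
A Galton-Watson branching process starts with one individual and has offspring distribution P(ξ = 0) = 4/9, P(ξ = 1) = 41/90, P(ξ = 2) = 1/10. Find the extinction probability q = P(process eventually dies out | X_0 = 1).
q = 1

Mean offspring μ = 0·4/9 + 1·41/90 + 2·1/10 = 59/90 ≤ 1. For μ ≤ 1 with offspring not concentrated at 1, the Galton-Watson process goes extinct almost surely, so q = 1.
(Algebraic check: The pgf is f(s) = 4/9 + 41/90·s + 1/10·s². The extinction probability q is the smallest fixed point of f in [0, 1]. Setting s = f(s):
  1/10·s² + (41/90 − 1)·s + 4/9 = 0
  1/10·s² − (4/9 + 1/10)·s + 4/9 = 0
which factors as (s − 1)·(1/10·s − 4/9) = 0, giving roots s = 1 and s = (4/9)/(1/10) = 40/9. Since 40/9 ≥ 1, the smallest root in [0, 1] is s = 1.)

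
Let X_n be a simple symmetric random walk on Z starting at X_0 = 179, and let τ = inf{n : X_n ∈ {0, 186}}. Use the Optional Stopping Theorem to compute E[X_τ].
E[X_τ] = 179

X_n is a martingale and τ is a bounded-mean stopping time (indeed τ is finite a.s. with bounded expectation since the walk is in a bounded region). By the OST, E[X_τ] = E[X_0] = 179. Equivalently: E[X_τ] = 186 · P(hit 186 first) + 0 · P(hit 0 first) = 186 · (179/186) = 179.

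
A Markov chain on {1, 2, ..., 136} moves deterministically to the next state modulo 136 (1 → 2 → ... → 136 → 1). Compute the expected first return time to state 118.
E[T_118 | X_0 = 118] = 136

The chain cycles deterministically, so starting at state 118 it returns in exactly 136 steps. Equivalently, the stationary distribution is uniform π_j = 1/136 for every state j, so by Kac's formula E[T_118] = 1/π_118 = 136.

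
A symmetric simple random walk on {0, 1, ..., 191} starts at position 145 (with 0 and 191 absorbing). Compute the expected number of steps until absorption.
E[τ | X_0 = 145] = 6670

Let v_k = E[τ | X_0 = k]. Boundary: v_0 = v_191 = 0. Recurrence: v_k = 1 + (v_{k-1} + v_{k+1})/2 for 1 ≤ k ≤ 190. The particular solution to v_k − (v_{k-1} + v_{k+1})/2 = 1 is v_k = −k^2. Adding homogeneous solution A + B k and matching boundaries gives v_k = k (191 − k). Substituting k = 145: v_145 = 145 · 46 = 6670.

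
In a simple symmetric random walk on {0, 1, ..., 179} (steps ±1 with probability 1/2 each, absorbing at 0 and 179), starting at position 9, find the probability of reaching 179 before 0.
P(hit 179 before 0) = 9/179

Let u_k = P(hit 179 before 0 | start at k). Then u_0 = 0, u_179 = 1, and u_k = u_{k-1}/2 + u_{k+1}/2 for 1 ≤ k ≤ 178. This harmonic recurrence is solved by u_k = k/179, giving u_9 = 9/179.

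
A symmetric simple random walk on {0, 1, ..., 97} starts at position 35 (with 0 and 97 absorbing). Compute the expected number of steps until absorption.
E[τ | X_0 = 35] = 2170

Let v_k = E[τ | X_0 = k]. Boundary: v_0 = v_97 = 0. Recurrence: v_k = 1 + (v_{k-1} + v_{k+1})/2 for 1 ≤ k ≤ 96. The particular solution to v_k − (v_{k-1} + v_{k+1})/2 = 1 is v_k = −k^2. Adding homogeneous solution A + B k and matching boundaries gives v_k = k (97 − k). Substituting k = 35: v_35 = 35 · 62 = 2170.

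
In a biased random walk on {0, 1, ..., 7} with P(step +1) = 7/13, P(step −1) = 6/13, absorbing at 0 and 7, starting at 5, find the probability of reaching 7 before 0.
P(hit 7 before 0) = (1 − (6/7)^5) / (1 − (6/7)^7) = 442519/543607

Let u_k denote P(reach 7 before 0 | start at k). Boundary: u_0 = 0, u_7 = 1. Recurrence: u_k = 7/13·u_{k+1} + 6/13·u_{k-1} for 1 ≤ k ≤ 6. Try u_k = A + B·r^k with r = q/p = (6/13)/(7/13) = 6/7. Substitution satisfies the recurrence; boundary conditions give:
  u_k = (1 − r^k) / (1 − r^N) = (1 − (6/7)^5) / (1 − (6/7)^7) = 442519/543607.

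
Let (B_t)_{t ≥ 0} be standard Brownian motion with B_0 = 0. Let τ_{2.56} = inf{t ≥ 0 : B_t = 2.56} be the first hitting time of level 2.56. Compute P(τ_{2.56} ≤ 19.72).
P(τ_{2.56} ≤ 19.72) = 2(1 − Φ(2.56/√19.72)) = 2(1 − Φ(0.5765)) ≈ 0.5643

By the reflection principle for standard BM, P(τ_b ≤ t) = 2 · P(B_t ≥ b). Since B_t ~ N(0, t), P(B_t ≥ 2.56) = 1 − Φ(2.56/√t) = 1 − Φ(2.56/√19.72) = 1 − Φ(0.5765) ≈ 0.28214. Doubling: P(τ_{2.56} ≤ 19.72) ≈ 2 · 0.28214 = 0.56428 ≈ 0.5643.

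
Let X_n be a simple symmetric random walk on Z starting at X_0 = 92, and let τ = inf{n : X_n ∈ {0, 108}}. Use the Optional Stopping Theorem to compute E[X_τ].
E[X_τ] = 92

X_n is a martingale and τ is a bounded-mean stopping time (indeed τ is finite a.s. with bounded expectation since the walk is in a bounded region). By the OST, E[X_τ] = E[X_0] = 92. Equivalently: E[X_τ] = 108 · P(hit 108 first) + 0 · P(hit 0 first) = 108 · (92/108) = 92.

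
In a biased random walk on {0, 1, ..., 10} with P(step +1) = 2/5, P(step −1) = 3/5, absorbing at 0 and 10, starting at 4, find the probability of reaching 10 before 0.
P(hit 10 before 0) = (1 − (3/2)^4) / (1 − (3/2)^10) = 832/11605

Let u_k denote P(reach 10 before 0 | start at k). Boundary: u_0 = 0, u_10 = 1. Recurrence: u_k = 2/5·u_{k+1} + 3/5·u_{k-1} for 1 ≤ k ≤ 9. Try u_k = A + B·r^k with r = q/p = (3/5)/(2/5) = 3/2. Substitution satisfies the recurrence; boundary conditions give:
  u_k = (1 − r^k) / (1 − r^N) = (1 − (3/2)^4) / (1 − (3/2)^10) = 832/11605.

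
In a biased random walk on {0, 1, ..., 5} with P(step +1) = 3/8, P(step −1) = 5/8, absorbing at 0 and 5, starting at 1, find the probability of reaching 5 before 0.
P(hit 5 before 0) = (1 − (5/3)^1) / (1 − (5/3)^5) = 81/1441

Let u_k denote P(reach 5 before 0 | start at k). Boundary: u_0 = 0, u_5 = 1. Recurrence: u_k = 3/8·u_{k+1} + 5/8·u_{k-1} for 1 ≤ k ≤ 4. Try u_k = A + B·r^k with r = q/p = (5/8)/(3/8) = 5/3. Substitution satisfies the recurrence; boundary conditions give:
  u_k = (1 − r^k) / (1 − r^N) = (1 − (5/3)^1) / (1 − (5/3)^5) = 81/1441.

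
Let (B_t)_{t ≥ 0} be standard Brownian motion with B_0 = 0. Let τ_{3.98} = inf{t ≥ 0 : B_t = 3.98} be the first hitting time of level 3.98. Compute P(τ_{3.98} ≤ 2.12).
P(τ_{3.98} ≤ 2.12) = 2(1 − Φ(3.98/√2.12)) = 2(1 − Φ(2.7335)) ≈ 0.0063

By the reflection principle for standard BM, P(τ_b ≤ t) = 2 · P(B_t ≥ b). Since B_t ~ N(0, t), P(B_t ≥ 3.98) = 1 − Φ(3.98/√t) = 1 − Φ(3.98/√2.12) = 1 − Φ(2.7335) ≈ 0.00313. Doubling: P(τ_{3.98} ≤ 2.12) ≈ 2 · 0.00313 = 0.00626 ≈ 0.0063.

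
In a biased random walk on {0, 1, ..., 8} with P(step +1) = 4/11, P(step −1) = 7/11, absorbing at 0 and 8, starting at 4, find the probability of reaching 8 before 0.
P(hit 8 before 0) = (1 − (7/4)^4) / (1 − (7/4)^8) = 256/2657

Let u_k denote P(reach 8 before 0 | start at k). Boundary: u_0 = 0, u_8 = 1. Recurrence: u_k = 4/11·u_{k+1} + 7/11·u_{k-1} for 1 ≤ k ≤ 7. Try u_k = A + B·r^k with r = q/p = (7/11)/(4/11) = 7/4. Substitution satisfies the recurrence; boundary conditions give:
  u_k = (1 − r^k) / (1 − r^N) = (1 − (7/4)^4) / (1 − (7/4)^8) = 256/2657.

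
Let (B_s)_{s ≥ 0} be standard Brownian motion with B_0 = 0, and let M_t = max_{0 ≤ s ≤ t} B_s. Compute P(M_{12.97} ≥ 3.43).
P(M_{12.97} ≥ 3.43) = 2·P(B_{12.97} ≥ 3.43) = 2(1 − Φ(3.43/√12.97)) ≈ 0.3409

By the reflection principle for Brownian motion, P(M_t ≥ a) = 2 · P(B_t ≥ a) for a ≥ 0. Since B_t ~ N(0, t), P(B_t ≥ 3.43) = 1 − Φ(3.43/√t) = 1 − Φ(3.43/√12.97) = 1 − Φ(0.9524). So
  P(M_{12.97} ≥ 3.43) = 2(1 − Φ(0.9524)) ≈ 0.3409.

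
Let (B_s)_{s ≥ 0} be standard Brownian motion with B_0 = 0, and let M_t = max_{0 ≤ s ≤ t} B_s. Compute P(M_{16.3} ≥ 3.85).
P(M_{16.3} ≥ 3.85) = 2·P(B_{16.3} ≥ 3.85) = 2(1 − Φ(3.85/√16.3)) ≈ 0.3403

By the reflection principle for Brownian motion, P(M_t ≥ a) = 2 · P(B_t ≥ a) for a ≥ 0. Since B_t ~ N(0, t), P(B_t ≥ 3.85) = 1 − Φ(3.85/√t) = 1 − Φ(3.85/√16.3) = 1 − Φ(0.9536). So
  P(M_{16.3} ≥ 3.85) = 2(1 − Φ(0.9536)) ≈ 0.3403.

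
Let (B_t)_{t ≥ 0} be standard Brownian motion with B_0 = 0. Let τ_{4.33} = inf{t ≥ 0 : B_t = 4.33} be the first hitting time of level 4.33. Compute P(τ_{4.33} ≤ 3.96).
P(τ_{4.33} ≤ 3.96) = 2(1 − Φ(4.33/√3.96)) = 2(1 − Φ(2.1759)) ≈ 0.0296

By the reflection principle for standard BM, P(τ_b ≤ t) = 2 · P(B_t ≥ b). Since B_t ~ N(0, t), P(B_t ≥ 4.33) = 1 − Φ(4.33/√t) = 1 − Φ(4.33/√3.96) = 1 − Φ(2.1759) ≈ 0.01478. Doubling: P(τ_{4.33} ≤ 3.96) ≈ 2 · 0.01478 = 0.02956 ≈ 0.0296.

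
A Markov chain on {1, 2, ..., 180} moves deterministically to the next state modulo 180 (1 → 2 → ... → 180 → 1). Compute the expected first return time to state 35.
E[T_35 | X_0 = 35] = 180

The chain cycles deterministically, so starting at state 35 it returns in exactly 180 steps. Equivalently, the stationary distribution is uniform π_j = 1/180 for every state j, so by Kac's formula E[T_35] = 1/π_35 = 180.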